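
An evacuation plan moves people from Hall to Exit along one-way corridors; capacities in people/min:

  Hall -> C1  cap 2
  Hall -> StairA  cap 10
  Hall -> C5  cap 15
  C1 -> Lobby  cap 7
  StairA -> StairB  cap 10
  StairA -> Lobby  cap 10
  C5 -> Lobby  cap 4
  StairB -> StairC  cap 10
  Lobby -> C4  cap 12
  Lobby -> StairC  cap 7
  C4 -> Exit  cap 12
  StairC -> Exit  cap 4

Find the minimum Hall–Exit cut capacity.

Augment Hall→C1→Lobby→C4→Exit: bottleneck 2, flow now 2.
Augment Hall→StairA→StairB→StairC→Exit: bottleneck 4, flow now 6.
Augment Hall→StairA→Lobby→C4→Exit: bottleneck 6, flow now 12.
Augment Hall→C5→Lobby→C4→Exit: bottleneck 4, flow now 16.
No augmenting path remains; maximum flow = 16.
By max-flow min-cut, the minimum cut capacity equals the max flow.
In the residual graph, reachable from Hall: {Hall, C5}.
Min-cut edges: Hall→C1 (2), Hall→StairA (10), C5→Lobby (4); capacity 2 + 10 + 4 = 16.

16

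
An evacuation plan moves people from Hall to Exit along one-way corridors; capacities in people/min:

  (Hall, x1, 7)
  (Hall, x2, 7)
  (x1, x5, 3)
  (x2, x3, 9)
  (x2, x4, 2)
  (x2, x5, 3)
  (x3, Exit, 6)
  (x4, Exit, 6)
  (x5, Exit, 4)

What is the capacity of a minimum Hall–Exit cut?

Augment Hall→x1→x5→Exit: bottleneck 3, flow now 3.
Augment Hall→x2→x3→Exit: bottleneck 6, flow now 9.
Augment Hall→x2→x4→Exit: bottleneck 1, flow now 10.
No augmenting path remains; maximum flow = 10.
By max-flow min-cut, the minimum cut capacity equals the max flow.
In the residual graph, reachable from Hall: {Hall, x1}.
Min-cut edges: Hall→x2 (7), x1→x5 (3); capacity 7 + 3 = 10.

10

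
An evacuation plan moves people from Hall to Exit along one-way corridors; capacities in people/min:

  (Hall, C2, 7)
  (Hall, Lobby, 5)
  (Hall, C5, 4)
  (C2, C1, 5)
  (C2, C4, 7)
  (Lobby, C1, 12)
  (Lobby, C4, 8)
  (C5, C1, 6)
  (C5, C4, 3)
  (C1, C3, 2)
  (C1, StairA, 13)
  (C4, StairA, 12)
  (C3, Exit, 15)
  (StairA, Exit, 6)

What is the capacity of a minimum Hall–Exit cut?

Augment Hall→C2→C1→C3→Exit: bottleneck 2, flow now 2.
Augment Hall→C2→C1→StairA→Exit: bottleneck 3, flow now 5.
Augment Hall→C2→C4→StairA→Exit: bottleneck 2, flow now 7.
Augment Hall→Lobby→C1→StairA→Exit: bottleneck 1, flow now 8.
No augmenting path remains; maximum flow = 8.
By max-flow min-cut, the minimum cut capacity equals the max flow.
In the residual graph, reachable from Hall: {Hall, C2, Lobby, C5, C1, C4, StairA}.
Min-cut edges: C1→C3 (2), StairA→Exit (6); capacity 2 + 6 = 8.

8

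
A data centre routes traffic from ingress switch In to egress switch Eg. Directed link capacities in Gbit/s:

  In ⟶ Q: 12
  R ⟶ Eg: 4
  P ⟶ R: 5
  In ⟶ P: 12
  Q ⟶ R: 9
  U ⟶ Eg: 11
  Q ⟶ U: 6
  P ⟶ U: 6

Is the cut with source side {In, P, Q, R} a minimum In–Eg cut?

Given cut capacity: 6 + 6 + 4 = 16.
Augment In→P→R→Eg: bottleneck 4, flow now 4.
Augment In→P→U→Eg: bottleneck 6, flow now 10.
Augment In→Q→U→Eg: bottleneck 5, flow now 15.
No augmenting path remains; maximum flow = 15.
In the residual graph, reachable from In: {In, P, Q, R, U}.
Min-cut edges: R→Eg (4), U→Eg (11); capacity 4 + 11 = 15.
Cut capacity 16 exceeds the max flow 15, so it is not minimum.

No — its capacity is 16, but the minimum cut has capacity 15.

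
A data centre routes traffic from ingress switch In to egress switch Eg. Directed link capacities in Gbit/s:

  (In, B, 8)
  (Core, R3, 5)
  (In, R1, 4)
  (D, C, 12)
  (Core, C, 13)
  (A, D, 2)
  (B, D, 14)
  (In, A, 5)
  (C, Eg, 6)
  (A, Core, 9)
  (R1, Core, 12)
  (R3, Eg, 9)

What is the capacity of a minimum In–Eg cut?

Augment In→A→Core→C→Eg: bottleneck 5, flow now 5.
Augment In→R1→Core→C→Eg: bottleneck 1, flow now 6.
Augment In→R1→Core→R3→Eg: bottleneck 3, flow now 9.
Augment In→B→D→C→Core→R3→Eg: bottleneck 2, flow now 11. (uses reverse residual edge)
No augmenting path remains; maximum flow = 11.
By max-flow min-cut, the minimum cut capacity equals the max flow.
In the residual graph, reachable from In: {In, A, R1, B, Core, D, C}.
Min-cut edges: Core→R3 (5), C→Eg (6); capacity 5 + 6 = 11.

11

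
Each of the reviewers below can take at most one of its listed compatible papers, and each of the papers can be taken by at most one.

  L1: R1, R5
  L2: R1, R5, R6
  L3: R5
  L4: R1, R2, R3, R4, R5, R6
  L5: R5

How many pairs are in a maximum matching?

4

Unit-capacity flow: source→left, listed edges, right→sink; max matching = max flow.
Augmenting path L1→R1 (+1); matched 1.
Augmenting path L2→R5 (+1); matched 2.
Augmenting path L4→R2 (+1); matched 3.
Augmenting path L3→R5→L2→R6 (+1); matched 4.
No augmenting path remains; maximum matching = 4.
König certificate: {L1, L2, L4, R5} is a vertex cover of size 4 (every listed pair touches it), so no matching can be larger.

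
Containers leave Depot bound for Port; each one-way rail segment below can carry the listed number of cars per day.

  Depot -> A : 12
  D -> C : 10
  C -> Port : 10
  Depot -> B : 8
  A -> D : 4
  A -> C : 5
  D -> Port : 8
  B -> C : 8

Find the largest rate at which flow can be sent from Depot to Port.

14

Augment Depot→A→C→Port: bottleneck 5, flow now 5.
Augment Depot→A→D→Port: bottleneck 4, flow now 9.
Augment Depot→B→C→Port: bottleneck 5, flow now 14.
No augmenting path remains; maximum flow = 14.
In the residual graph, reachable from Depot: {Depot, A, B, C}.
Min-cut edges: A→D (4), C→Port (10); capacity 4 + 10 = 14.
This cut is saturated, so no flow can exceed 14.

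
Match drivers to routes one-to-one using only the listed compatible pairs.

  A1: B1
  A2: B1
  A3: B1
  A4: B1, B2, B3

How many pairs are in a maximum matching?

2

Unit-capacity flow: source→left, listed edges, right→sink; max matching = max flow.
Augmenting path A1→B1 (+1); matched 1.
Augmenting path A4→B2 (+1); matched 2.
No augmenting path remains; maximum matching = 2.
König certificate: {A4, B1} is a vertex cover of size 2 (every listed pair touches it), so no matching can be larger.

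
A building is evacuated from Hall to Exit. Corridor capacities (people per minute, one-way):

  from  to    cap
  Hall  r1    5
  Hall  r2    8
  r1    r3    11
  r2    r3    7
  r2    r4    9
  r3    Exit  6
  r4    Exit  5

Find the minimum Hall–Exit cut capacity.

Augment Hall→r1→r3→Exit: bottleneck 5, flow now 5.
Augment Hall→r2→r3→Exit: bottleneck 1, flow now 6.
Augment Hall→r2→r4→Exit: bottleneck 5, flow now 11.
No augmenting path remains; maximum flow = 11.
By max-flow min-cut, the minimum cut capacity equals the max flow.
In the residual graph, reachable from Hall: {Hall, r1, r2, r3, r4}.
Min-cut edges: r3→Exit (6), r4→Exit (5); capacity 6 + 5 = 11.

11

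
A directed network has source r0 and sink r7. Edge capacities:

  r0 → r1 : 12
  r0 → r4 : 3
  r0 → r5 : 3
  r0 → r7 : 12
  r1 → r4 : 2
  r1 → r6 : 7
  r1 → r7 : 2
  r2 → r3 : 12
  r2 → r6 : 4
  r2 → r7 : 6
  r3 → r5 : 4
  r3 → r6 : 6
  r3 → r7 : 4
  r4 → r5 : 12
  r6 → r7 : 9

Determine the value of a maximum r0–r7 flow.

21

Augment r0→r7: bottleneck 12, flow now 12.
Augment r0→r1→r7: bottleneck 2, flow now 14.
Augment r0→r1→r6→r7: bottleneck 7, flow now 21.
No augmenting path remains; maximum flow = 21.
In the residual graph, reachable from r0: {r0, r1, r4, r5}.
Min-cut edges: r0→r7 (12), r1→r6 (7), r1→r7 (2); capacity 12 + 7 + 2 = 21.
This cut is saturated, so no flow can exceed 21.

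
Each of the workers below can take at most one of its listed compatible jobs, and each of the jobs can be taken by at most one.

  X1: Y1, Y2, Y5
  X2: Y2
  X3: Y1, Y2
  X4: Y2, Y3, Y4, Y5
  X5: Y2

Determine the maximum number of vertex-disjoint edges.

Unit-capacity flow: source→left, listed edges, right→sink; max matching = max flow.
Augmenting path X1→Y1 (+1); matched 1.
Augmenting path X2→Y2 (+1); matched 2.
Augmenting path X4→Y3 (+1); matched 3.
Augmenting path X3→Y1→X1→Y5 (+1); matched 4.
No augmenting path remains; maximum matching = 4.
König certificate: {X1, X3, X4, Y2} is a vertex cover of size 4 (every listed pair touches it), so no matching can be larger.

4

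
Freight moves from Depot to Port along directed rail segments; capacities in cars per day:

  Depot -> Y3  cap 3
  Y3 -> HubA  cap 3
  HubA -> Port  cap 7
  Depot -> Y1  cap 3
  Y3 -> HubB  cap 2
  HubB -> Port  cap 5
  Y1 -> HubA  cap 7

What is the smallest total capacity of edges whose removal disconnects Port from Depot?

6

Augment Depot→Y1→HubA→Port: bottleneck 3, flow now 3.
Augment Depot→Y3→HubA→Port: bottleneck 3, flow now 6.
No augmenting path remains; maximum flow = 6.
By max-flow min-cut, the minimum cut capacity equals the max flow.
In the residual graph, reachable from Depot: {Depot}.
Min-cut edges: Depot→Y1 (3), Depot→Y3 (3); capacity 3 + 3 = 6.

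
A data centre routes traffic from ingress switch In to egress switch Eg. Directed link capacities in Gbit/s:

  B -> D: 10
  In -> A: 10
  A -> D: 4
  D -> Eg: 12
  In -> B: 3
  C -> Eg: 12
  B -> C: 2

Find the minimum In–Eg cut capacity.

7

Augment In→A→D→Eg: bottleneck 4, flow now 4.
Augment In→B→C→Eg: bottleneck 2, flow now 6.
Augment In→B→D→Eg: bottleneck 1, flow now 7.
No augmenting path remains; maximum flow = 7.
By max-flow min-cut, the minimum cut capacity equals the max flow.
In the residual graph, reachable from In: {In, A}.
Min-cut edges: In→B (3), A→D (4); capacity 3 + 4 = 7.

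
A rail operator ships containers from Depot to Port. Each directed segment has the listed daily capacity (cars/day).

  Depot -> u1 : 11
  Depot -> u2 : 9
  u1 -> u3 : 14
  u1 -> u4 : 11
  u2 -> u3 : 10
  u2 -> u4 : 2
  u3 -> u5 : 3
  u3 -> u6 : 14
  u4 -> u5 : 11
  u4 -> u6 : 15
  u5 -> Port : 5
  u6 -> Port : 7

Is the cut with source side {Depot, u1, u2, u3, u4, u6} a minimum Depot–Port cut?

No — its capacity is 21, but the minimum cut has capacity 12.

Given cut capacity: 3 + 11 + 7 = 21.
Augment Depot→u1→u3→u5→Port: bottleneck 3, flow now 3.
Augment Depot→u1→u3→u6→Port: bottleneck 7, flow now 10.
Augment Depot→u1→u4→u5→Port: bottleneck 1, flow now 11.
Augment Depot→u2→u4→u5→Port: bottleneck 1, flow now 12.
No augmenting path remains; maximum flow = 12.
In the residual graph, reachable from Depot: {Depot, u1, u2, u3, u4, u5, u6}.
Min-cut edges: u5→Port (5), u6→Port (7); capacity 5 + 7 = 12.
Cut capacity 21 exceeds the max flow 12, so it is not minimum.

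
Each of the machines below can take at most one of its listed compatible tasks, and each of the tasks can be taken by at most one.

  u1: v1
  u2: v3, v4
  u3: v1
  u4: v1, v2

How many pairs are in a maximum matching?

3

Unit-capacity flow: source→left, listed edges, right→sink; max matching = max flow.
Augmenting path u1→v1 (+1); matched 1.
Augmenting path u2→v3 (+1); matched 2.
Augmenting path u4→v2 (+1); matched 3.
No augmenting path remains; maximum matching = 3.
König certificate: {u2, u4, v1} is a vertex cover of size 3 (every listed pair touches it), so no matching can be larger.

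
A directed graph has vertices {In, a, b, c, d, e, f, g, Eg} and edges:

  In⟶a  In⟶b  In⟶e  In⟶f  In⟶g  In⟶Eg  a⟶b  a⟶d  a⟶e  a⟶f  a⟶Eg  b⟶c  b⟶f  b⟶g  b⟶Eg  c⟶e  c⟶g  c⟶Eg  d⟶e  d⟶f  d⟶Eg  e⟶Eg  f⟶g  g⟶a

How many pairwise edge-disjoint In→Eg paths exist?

Assign every edge capacity 1; by Menger, the answer equals the max flow.
Path In→Eg (+1); total 1.
Path In→a→Eg (+1); total 2.
Path In→b→Eg (+1); total 3.
Path In→e→Eg (+1); total 4.
Path In→g→a→d→Eg (+1); total 5.
No residual In→Eg path; max flow = 5.
Certifying cut of size 5: {In→Eg, In→a, In→b, In→e, g→a}.

5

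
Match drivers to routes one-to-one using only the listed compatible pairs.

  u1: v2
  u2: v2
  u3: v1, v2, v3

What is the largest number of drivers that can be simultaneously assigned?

Unit-capacity flow: source→left, listed edges, right→sink; max matching = max flow.
Augmenting path u1→v2 (+1); matched 1.
Augmenting path u3→v1 (+1); matched 2.
No augmenting path remains; maximum matching = 2.
König certificate: {u3, v2} is a vertex cover of size 2 (every listed pair touches it), so no matching can be larger.

2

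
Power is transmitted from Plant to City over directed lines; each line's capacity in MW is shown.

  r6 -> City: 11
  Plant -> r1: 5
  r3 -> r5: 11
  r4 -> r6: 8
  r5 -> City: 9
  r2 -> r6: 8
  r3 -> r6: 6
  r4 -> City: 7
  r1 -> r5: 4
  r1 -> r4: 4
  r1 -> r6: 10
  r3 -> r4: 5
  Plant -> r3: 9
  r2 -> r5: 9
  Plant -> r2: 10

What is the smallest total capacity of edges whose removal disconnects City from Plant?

24

Augment Plant→r1→r4→City: bottleneck 4, flow now 4.
Augment Plant→r1→r5→City: bottleneck 1, flow now 5.
Augment Plant→r2→r5→City: bottleneck 8, flow now 13.
Augment Plant→r2→r6→City: bottleneck 2, flow now 15.
Augment Plant→r3→r4→City: bottleneck 3, flow now 18.
Augment Plant→r3→r6→City: bottleneck 6, flow now 24.
No augmenting path remains; maximum flow = 24.
By max-flow min-cut, the minimum cut capacity equals the max flow.
In the residual graph, reachable from Plant: {Plant}.
Min-cut edges: Plant→r1 (5), Plant→r2 (10), Plant→r3 (9); capacity 5 + 10 + 9 = 24.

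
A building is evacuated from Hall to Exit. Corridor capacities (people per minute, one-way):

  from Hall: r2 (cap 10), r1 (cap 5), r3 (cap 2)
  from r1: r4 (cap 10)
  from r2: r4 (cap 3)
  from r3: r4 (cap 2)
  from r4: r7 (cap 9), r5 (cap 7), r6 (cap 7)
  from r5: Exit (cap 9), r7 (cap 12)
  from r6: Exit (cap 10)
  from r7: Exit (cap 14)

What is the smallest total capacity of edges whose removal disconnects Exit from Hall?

10

Augment Hall→r1→r4→r5→Exit: bottleneck 5, flow now 5.
Augment Hall→r2→r4→r5→Exit: bottleneck 2, flow now 7.
Augment Hall→r2→r4→r6→Exit: bottleneck 1, flow now 8.
Augment Hall→r3→r4→r6→Exit: bottleneck 2, flow now 10.
No augmenting path remains; maximum flow = 10.
By max-flow min-cut, the minimum cut capacity equals the max flow.
In the residual graph, reachable from Hall: {Hall, r2}.
Min-cut edges: Hall→r1 (5), Hall→r3 (2), r2→r4 (3); capacity 5 + 2 + 3 = 10.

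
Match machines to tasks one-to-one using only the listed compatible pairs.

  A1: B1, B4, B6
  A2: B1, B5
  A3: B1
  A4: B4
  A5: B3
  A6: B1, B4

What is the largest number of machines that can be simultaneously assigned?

5

Unit-capacity flow: source→left, listed edges, right→sink; max matching = max flow.
Augmenting path A1→B1 (+1); matched 1.
Augmenting path A2→B5 (+1); matched 2.
Augmenting path A4→B4 (+1); matched 3.
Augmenting path A5→B3 (+1); matched 4.
Augmenting path A3→B1→A1→B6 (+1); matched 5.
No augmenting path remains; maximum matching = 5.
König certificate: {A1, A2, A5, B1, B4} is a vertex cover of size 5 (every listed pair touches it), so no matching can be larger.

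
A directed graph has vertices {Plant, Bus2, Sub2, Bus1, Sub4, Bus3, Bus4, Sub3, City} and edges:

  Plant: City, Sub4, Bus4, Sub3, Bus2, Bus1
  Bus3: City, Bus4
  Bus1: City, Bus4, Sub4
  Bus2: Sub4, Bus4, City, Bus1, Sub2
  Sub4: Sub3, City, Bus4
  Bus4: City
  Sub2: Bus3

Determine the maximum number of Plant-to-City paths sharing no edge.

5

Assign every edge capacity 1; by Menger, the answer equals the max flow.
Path Plant→City (+1); total 1.
Path Plant→Bus2→City (+1); total 2.
Path Plant→Bus1→City (+1); total 3.
Path Plant→Sub4→City (+1); total 4.
Path Plant→Bus4→City (+1); total 5.
No residual Plant→City path; max flow = 5.
Certifying cut of size 5: {Plant→Bus1, Plant→Bus2, Plant→Bus4, Plant→City, Plant→Sub4}.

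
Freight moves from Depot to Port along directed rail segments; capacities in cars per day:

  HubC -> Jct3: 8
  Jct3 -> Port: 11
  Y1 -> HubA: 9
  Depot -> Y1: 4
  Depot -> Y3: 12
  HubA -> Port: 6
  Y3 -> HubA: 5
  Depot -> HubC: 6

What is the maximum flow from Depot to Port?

Augment Depot→Y1→HubA→Port: bottleneck 4, flow now 4.
Augment Depot→Y3→HubA→Port: bottleneck 2, flow now 6.
Augment Depot→HubC→Jct3→Port: bottleneck 6, flow now 12.
No augmenting path remains; maximum flow = 12.
In the residual graph, reachable from Depot: {Depot, Y1, Y3, HubA}.
Min-cut edges: Depot→HubC (6), HubA→Port (6); capacity 6 + 6 = 12.
This cut is saturated, so no flow can exceed 12.

12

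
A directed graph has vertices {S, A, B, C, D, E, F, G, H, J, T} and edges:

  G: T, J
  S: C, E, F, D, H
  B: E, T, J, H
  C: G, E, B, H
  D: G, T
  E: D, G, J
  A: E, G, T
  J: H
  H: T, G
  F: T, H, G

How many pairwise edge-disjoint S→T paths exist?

5

Assign every edge capacity 1; by Menger, the answer equals the max flow.
Path S→D→T (+1); total 1.
Path S→F→T (+1); total 2.
Path S→H→T (+1); total 3.
Path S→C→B→T (+1); total 4.
Path S→E→G→T (+1); total 5.
No residual S→T path; max flow = 5.
Certifying cut of size 5: {S→C, S→D, S→E, S→F, S→H}.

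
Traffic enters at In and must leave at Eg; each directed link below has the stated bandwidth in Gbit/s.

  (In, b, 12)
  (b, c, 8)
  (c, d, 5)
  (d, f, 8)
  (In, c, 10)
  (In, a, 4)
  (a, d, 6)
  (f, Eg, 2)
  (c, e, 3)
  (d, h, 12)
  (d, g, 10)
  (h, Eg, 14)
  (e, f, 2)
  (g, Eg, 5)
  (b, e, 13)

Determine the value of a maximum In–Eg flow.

11

Augment In→a→d→f→Eg: bottleneck 2, flow now 2.
Augment In→a→d→g→Eg: bottleneck 2, flow now 4.
Augment In→c→d→g→Eg: bottleneck 3, flow now 7.
Augment In→c→d→h→Eg: bottleneck 2, flow now 9.
Augment In→b→e→f→d→h→Eg: bottleneck 2, flow now 11. (uses reverse residual edge)
No augmenting path remains; maximum flow = 11.
In the residual graph, reachable from In: {In, b, c, e}.
Min-cut edges: In→a (4), c→d (5), e→f (2); capacity 4 + 5 + 2 = 11.
This cut is saturated, so no flow can exceed 11.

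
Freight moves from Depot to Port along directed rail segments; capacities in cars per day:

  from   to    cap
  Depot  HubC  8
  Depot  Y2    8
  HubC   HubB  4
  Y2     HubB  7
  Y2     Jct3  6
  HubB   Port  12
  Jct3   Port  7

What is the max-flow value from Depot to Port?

12

Augment Depot→HubC→HubB→Port: bottleneck 4, flow now 4.
Augment Depot→Y2→HubB→Port: bottleneck 7, flow now 11.
Augment Depot→Y2→Jct3→Port: bottleneck 1, flow now 12.
No augmenting path remains; maximum flow = 12.
In the residual graph, reachable from Depot: {Depot, HubC}.
Min-cut edges: Depot→Y2 (8), HubC→HubB (4); capacity 8 + 4 = 12.
This cut is saturated, so no flow can exceed 12.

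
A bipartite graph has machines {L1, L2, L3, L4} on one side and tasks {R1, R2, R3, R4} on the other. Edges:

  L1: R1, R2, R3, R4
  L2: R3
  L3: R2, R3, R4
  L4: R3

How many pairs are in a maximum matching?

3

Unit-capacity flow: source→left, listed edges, right→sink; max matching = max flow.
Augmenting path L1→R1 (+1); matched 1.
Augmenting path L2→R3 (+1); matched 2.
Augmenting path L3→R2 (+1); matched 3.
No augmenting path remains; maximum matching = 3.
König certificate: {L1, L3, R3} is a vertex cover of size 3 (every listed pair touches it), so no matching can be larger.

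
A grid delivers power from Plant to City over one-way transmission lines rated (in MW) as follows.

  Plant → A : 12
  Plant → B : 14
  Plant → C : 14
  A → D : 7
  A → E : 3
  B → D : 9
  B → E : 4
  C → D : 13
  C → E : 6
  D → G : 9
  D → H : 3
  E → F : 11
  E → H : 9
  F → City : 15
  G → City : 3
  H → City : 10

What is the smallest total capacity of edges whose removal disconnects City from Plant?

19

Augment Plant→A→D→G→City: bottleneck 3, flow now 3.
Augment Plant→A→D→H→City: bottleneck 3, flow now 6.
Augment Plant→A→E→F→City: bottleneck 3, flow now 9.
Augment Plant→B→E→F→City: bottleneck 4, flow now 13.
Augment Plant→C→E→F→City: bottleneck 4, flow now 17.
Augment Plant→C→E→H→City: bottleneck 2, flow now 19.
No augmenting path remains; maximum flow = 19.
By max-flow min-cut, the minimum cut capacity equals the max flow.
In the residual graph, reachable from Plant: {Plant, A, B, C, D, G}.
Min-cut edges: A→E (3), B→E (4), C→E (6), D→H (3), G→City (3); capacity 3 + 4 + 6 + 3 + 3 = 19.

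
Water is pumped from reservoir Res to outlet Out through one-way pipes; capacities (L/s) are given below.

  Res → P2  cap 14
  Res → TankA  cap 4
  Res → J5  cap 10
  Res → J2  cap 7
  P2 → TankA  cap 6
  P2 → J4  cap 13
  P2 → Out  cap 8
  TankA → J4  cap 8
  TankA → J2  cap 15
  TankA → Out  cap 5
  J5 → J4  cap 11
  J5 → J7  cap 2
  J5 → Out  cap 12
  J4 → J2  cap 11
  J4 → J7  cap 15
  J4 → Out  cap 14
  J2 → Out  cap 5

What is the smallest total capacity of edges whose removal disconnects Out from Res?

Augment Res→P2→Out: bottleneck 8, flow now 8.
Augment Res→TankA→Out: bottleneck 4, flow now 12.
Augment Res→J5→Out: bottleneck 10, flow now 22.
Augment Res→J2→Out: bottleneck 5, flow now 27.
Augment Res→P2→TankA→Out: bottleneck 1, flow now 28.
Augment Res→P2→J4→Out: bottleneck 5, flow now 33.
No augmenting path remains; maximum flow = 33.
By max-flow min-cut, the minimum cut capacity equals the max flow.
In the residual graph, reachable from Res: {Res, J2}.
Min-cut edges: Res→P2 (14), Res→TankA (4), Res→J5 (10), J2→Out (5); capacity 14 + 4 + 10 + 5 = 33.

33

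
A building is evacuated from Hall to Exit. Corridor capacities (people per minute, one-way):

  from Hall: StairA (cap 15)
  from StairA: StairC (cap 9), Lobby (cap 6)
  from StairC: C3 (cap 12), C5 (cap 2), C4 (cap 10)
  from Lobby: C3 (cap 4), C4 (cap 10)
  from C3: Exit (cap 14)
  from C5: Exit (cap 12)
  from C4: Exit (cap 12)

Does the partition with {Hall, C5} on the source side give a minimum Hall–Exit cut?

Given cut capacity: 15 + 12 = 27.
Augment Hall→StairA→StairC→C3→Exit: bottleneck 9, flow now 9.
Augment Hall→StairA→Lobby→C3→Exit: bottleneck 4, flow now 13.
Augment Hall→StairA→Lobby→C4→Exit: bottleneck 2, flow now 15.
No augmenting path remains; maximum flow = 15.
In the residual graph, reachable from Hall: {Hall}.
Min-cut edges: Hall→StairA (15); capacity 15 = 15.
Cut capacity 27 exceeds the max flow 15, so it is not minimum.

No — its capacity is 27, but the minimum cut has capacity 15.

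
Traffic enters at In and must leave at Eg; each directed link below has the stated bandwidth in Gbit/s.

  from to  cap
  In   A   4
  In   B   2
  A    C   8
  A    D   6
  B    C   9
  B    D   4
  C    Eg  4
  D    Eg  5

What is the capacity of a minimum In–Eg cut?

Augment In→A→C→Eg: bottleneck 4, flow now 4.
Augment In→B→D→Eg: bottleneck 2, flow now 6.
No augmenting path remains; maximum flow = 6.
By max-flow min-cut, the minimum cut capacity equals the max flow.
In the residual graph, reachable from In: {In}.
Min-cut edges: In→A (4), In→B (2); capacity 4 + 2 = 6.

6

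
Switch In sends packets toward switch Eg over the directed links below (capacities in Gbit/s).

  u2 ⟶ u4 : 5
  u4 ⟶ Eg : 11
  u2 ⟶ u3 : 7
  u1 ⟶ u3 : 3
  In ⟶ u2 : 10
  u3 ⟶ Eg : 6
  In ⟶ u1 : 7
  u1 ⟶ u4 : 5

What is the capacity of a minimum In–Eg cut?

Augment In→u1→u3→Eg: bottleneck 3, flow now 3.
Augment In→u1→u4→Eg: bottleneck 4, flow now 7.
Augment In→u2→u3→Eg: bottleneck 3, flow now 10.
Augment In→u2→u4→Eg: bottleneck 5, flow now 15.
Augment In→u2→u3→u1→u4→Eg: bottleneck 1, flow now 16. (uses reverse residual edge)
No augmenting path remains; maximum flow = 16.
By max-flow min-cut, the minimum cut capacity equals the max flow.
In the residual graph, reachable from In: {In, u1, u2, u3}.
Min-cut edges: u1→u4 (5), u2→u4 (5), u3→Eg (6); capacity 5 + 5 + 6 = 16.

16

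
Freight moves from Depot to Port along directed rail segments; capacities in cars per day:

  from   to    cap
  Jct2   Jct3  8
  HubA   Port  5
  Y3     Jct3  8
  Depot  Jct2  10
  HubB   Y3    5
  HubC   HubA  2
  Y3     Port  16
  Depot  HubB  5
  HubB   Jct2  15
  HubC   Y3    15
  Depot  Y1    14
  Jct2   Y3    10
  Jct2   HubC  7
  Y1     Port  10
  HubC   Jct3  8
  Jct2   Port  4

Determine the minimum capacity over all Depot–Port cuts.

25

Augment Depot→Jct2→Port: bottleneck 4, flow now 4.
Augment Depot→Y1→Port: bottleneck 10, flow now 14.
Augment Depot→HubB→Y3→Port: bottleneck 5, flow now 19.
Augment Depot→Jct2→Y3→Port: bottleneck 6, flow now 25.
No augmenting path remains; maximum flow = 25.
By max-flow min-cut, the minimum cut capacity equals the max flow.
In the residual graph, reachable from Depot: {Depot, Y1}.
Min-cut edges: Depot→HubB (5), Depot→Jct2 (10), Y1→Port (10); capacity 5 + 10 + 10 = 25.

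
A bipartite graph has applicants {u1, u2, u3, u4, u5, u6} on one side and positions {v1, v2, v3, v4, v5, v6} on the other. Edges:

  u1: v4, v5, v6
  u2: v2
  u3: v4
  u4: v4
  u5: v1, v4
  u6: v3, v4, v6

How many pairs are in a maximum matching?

Unit-capacity flow: source→left, listed edges, right→sink; max matching = max flow.
Augmenting path u1→v4 (+1); matched 1.
Augmenting path u2→v2 (+1); matched 2.
Augmenting path u5→v1 (+1); matched 3.
Augmenting path u6→v3 (+1); matched 4.
Augmenting path u3→v4→u1→v5 (+1); matched 5.
No augmenting path remains; maximum matching = 5.
König certificate: {u1, u2, u5, u6, v4} is a vertex cover of size 5 (every listed pair touches it), so no matching can be larger.

5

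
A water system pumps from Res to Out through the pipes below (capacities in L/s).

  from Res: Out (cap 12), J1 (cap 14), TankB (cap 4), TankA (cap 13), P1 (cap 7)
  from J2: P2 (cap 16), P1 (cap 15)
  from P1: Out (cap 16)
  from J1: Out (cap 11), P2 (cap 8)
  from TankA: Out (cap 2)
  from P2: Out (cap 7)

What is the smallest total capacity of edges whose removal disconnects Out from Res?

35

Augment Res→Out: bottleneck 12, flow now 12.
Augment Res→P1→Out: bottleneck 7, flow now 19.
Augment Res→J1→Out: bottleneck 11, flow now 30.
Augment Res→TankA→Out: bottleneck 2, flow now 32.
Augment Res→J1→P2→Out: bottleneck 3, flow now 35.
No augmenting path remains; maximum flow = 35.
By max-flow min-cut, the minimum cut capacity equals the max flow.
In the residual graph, reachable from Res: {Res, TankB, TankA}.
Min-cut edges: Res→P1 (7), Res→J1 (14), Res→Out (12), TankA→Out (2); capacity 7 + 14 + 12 + 2 = 35.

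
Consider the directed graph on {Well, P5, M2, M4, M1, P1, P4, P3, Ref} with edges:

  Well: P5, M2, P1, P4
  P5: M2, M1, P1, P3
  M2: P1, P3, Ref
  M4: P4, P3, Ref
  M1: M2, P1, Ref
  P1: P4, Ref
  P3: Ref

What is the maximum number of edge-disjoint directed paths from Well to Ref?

Assign every edge capacity 1; by Menger, the answer equals the max flow.
Path Well→M2→Ref (+1); total 1.
Path Well→P1→Ref (+1); total 2.
Path Well→P5→M1→Ref (+1); total 3.
No residual Well→Ref path; max flow = 3.
Certifying cut of size 3: {Well→M2, Well→P1, Well→P5}.

3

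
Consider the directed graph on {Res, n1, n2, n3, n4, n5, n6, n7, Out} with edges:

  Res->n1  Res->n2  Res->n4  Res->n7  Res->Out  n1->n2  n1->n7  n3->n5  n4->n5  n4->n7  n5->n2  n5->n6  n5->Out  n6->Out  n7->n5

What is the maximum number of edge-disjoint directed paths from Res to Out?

3

Assign every edge capacity 1; by Menger, the answer equals the max flow.
Path Res→Out (+1); total 1.
Path Res→n4→n5→Out (+1); total 2.
Path Res→n7→n5→n6→Out (+1); total 3.
No residual Res→Out path; max flow = 3.
Certifying cut of size 3: {Res→Out, Res→n4, n7→n5}.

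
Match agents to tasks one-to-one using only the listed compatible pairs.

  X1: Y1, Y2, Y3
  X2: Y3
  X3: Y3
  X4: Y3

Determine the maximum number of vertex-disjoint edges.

Unit-capacity flow: source→left, listed edges, right→sink; max matching = max flow.
Augmenting path X1→Y1 (+1); matched 1.
Augmenting path X2→Y3 (+1); matched 2.
No augmenting path remains; maximum matching = 2.
König certificate: {X1, Y3} is a vertex cover of size 2 (every listed pair touches it), so no matching can be larger.

2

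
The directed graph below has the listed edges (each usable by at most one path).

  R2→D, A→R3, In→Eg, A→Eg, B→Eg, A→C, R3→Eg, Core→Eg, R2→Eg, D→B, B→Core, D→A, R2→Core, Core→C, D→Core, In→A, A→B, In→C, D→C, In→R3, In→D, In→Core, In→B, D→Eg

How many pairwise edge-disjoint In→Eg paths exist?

6

Assign every edge capacity 1; by Menger, the answer equals the max flow.
Path In→Eg (+1); total 1.
Path In→D→Eg (+1); total 2.
Path In→A→Eg (+1); total 3.
Path In→B→Eg (+1); total 4.
Path In→R3→Eg (+1); total 5.
Path In→Core→Eg (+1); total 6.
No residual In→Eg path; max flow = 6.
Certifying cut of size 6: {In→A, In→B, In→Core, In→D, In→Eg, In→R3}.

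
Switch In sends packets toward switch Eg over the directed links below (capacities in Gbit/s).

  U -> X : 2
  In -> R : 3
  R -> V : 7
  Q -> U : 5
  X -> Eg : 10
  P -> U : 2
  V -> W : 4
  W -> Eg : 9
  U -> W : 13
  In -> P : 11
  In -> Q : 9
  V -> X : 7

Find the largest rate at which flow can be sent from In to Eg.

Augment In→P→U→W→Eg: bottleneck 2, flow now 2.
Augment In→Q→U→W→Eg: bottleneck 5, flow now 7.
Augment In→R→V→W→Eg: bottleneck 2, flow now 9.
Augment In→R→V→X→Eg: bottleneck 1, flow now 10.
No augmenting path remains; maximum flow = 10.
In the residual graph, reachable from In: {In, P, Q}.
Min-cut edges: In→R (3), P→U (2), Q→U (5); capacity 3 + 2 + 5 = 10.
This cut is saturated, so no flow can exceed 10.

10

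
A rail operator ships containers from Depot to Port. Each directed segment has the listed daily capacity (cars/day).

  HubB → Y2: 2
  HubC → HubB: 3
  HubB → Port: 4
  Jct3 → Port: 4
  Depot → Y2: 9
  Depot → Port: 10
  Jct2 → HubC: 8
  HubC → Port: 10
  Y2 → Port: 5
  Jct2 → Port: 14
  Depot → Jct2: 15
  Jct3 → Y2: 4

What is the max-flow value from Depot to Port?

30

Augment Depot→Port: bottleneck 10, flow now 10.
Augment Depot→Jct2→Port: bottleneck 14, flow now 24.
Augment Depot→Y2→Port: bottleneck 5, flow now 29.
Augment Depot→Jct2→HubC→Port: bottleneck 1, flow now 30.
No augmenting path remains; maximum flow = 30.
In the residual graph, reachable from Depot: {Depot, Y2}.
Min-cut edges: Depot→Jct2 (15), Depot→Port (10), Y2→Port (5); capacity 15 + 10 + 5 = 30.
This cut is saturated, so no flow can exceed 30.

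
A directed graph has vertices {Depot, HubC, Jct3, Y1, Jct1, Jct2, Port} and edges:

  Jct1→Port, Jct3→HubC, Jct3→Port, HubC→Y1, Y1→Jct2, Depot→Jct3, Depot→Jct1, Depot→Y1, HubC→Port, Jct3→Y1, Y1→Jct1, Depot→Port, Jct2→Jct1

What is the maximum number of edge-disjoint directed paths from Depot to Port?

3

Assign every edge capacity 1; by Menger, the answer equals the max flow.
Path Depot→Port (+1); total 1.
Path Depot→Jct3→Port (+1); total 2.
Path Depot→Jct1→Port (+1); total 3.
No residual Depot→Port path; max flow = 3.
Certifying cut of size 3: {Depot→Jct3, Depot→Port, Jct1→Port}.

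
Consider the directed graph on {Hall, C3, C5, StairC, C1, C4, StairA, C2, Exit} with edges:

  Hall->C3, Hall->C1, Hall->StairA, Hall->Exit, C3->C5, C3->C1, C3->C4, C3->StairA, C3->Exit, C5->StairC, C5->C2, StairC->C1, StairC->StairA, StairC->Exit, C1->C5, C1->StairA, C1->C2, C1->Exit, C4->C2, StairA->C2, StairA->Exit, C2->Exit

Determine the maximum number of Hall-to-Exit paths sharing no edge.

Assign every edge capacity 1; by Menger, the answer equals the max flow.
Path Hall→Exit (+1); total 1.
Path Hall→C3→Exit (+1); total 2.
Path Hall→C1→Exit (+1); total 3.
Path Hall→StairA→Exit (+1); total 4.
No residual Hall→Exit path; max flow = 4.
Certifying cut of size 4: {Hall→C1, Hall→C3, Hall→Exit, Hall→StairA}.

4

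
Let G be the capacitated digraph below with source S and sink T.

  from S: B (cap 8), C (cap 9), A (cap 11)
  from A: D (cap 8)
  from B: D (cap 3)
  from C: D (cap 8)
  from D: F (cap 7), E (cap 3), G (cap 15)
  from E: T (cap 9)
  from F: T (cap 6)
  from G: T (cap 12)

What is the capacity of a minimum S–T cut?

19

Augment S→A→D→E→T: bottleneck 3, flow now 3.
Augment S→A→D→F→T: bottleneck 5, flow now 8.
Augment S→B→D→F→T: bottleneck 1, flow now 9.
Augment S→B→D→G→T: bottleneck 2, flow now 11.
Augment S→C→D→G→T: bottleneck 8, flow now 19.
No augmenting path remains; maximum flow = 19.
By max-flow min-cut, the minimum cut capacity equals the max flow.
In the residual graph, reachable from S: {S, A, B, C}.
Min-cut edges: A→D (8), B→D (3), C→D (8); capacity 8 + 3 + 8 = 19.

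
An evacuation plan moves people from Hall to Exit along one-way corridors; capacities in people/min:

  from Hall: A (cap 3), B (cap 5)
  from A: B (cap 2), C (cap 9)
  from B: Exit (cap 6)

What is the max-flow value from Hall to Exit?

6

Augment Hall→B→Exit: bottleneck 5, flow now 5.
Augment Hall→A→B→Exit: bottleneck 1, flow now 6.
No augmenting path remains; maximum flow = 6.
In the residual graph, reachable from Hall: {Hall, A, B, C}.
Min-cut edges: B→Exit (6); capacity 6 = 6.
This cut is saturated, so no flow can exceed 6.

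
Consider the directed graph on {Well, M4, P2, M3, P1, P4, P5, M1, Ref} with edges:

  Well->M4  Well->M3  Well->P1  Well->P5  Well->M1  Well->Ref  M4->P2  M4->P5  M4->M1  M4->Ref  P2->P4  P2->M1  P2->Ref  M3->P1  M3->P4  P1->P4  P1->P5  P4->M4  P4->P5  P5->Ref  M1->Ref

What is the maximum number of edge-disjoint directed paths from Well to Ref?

Assign every edge capacity 1; by Menger, the answer equals the max flow.
Path Well→Ref (+1); total 1.
Path Well→M4→Ref (+1); total 2.
Path Well→P5→Ref (+1); total 3.
Path Well→M1→Ref (+1); total 4.
Path Well→M3→P4→M4→P2→Ref (+1); total 5.
No residual Well→Ref path; max flow = 5.
Certifying cut of size 5: {P4→M4, P5→Ref, Well→M1, Well→M4, Well→Ref}.

5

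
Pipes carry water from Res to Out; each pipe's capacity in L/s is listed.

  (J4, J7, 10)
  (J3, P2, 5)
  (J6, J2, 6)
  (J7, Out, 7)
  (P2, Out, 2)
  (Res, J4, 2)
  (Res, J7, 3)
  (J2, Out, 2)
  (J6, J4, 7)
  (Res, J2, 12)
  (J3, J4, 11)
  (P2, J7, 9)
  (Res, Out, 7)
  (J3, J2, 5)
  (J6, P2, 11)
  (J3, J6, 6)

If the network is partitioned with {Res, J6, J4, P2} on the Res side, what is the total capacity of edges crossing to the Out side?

49

Edges leaving {Res, J6, J4, P2}: Res→J2 (12), Res→J7 (3), Res→Out (7), J6→J2 (6), J4→J7 (10), P2→J7 (9), P2→Out (2).
Cut capacity = 12 + 3 + 7 + 6 + 10 + 9 + 2 = 49.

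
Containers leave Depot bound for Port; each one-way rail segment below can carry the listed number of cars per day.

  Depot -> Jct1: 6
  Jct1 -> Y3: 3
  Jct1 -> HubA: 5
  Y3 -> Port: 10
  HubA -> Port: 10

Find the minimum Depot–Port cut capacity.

Augment Depot→Jct1→Y3→Port: bottleneck 3, flow now 3.
Augment Depot→Jct1→HubA→Port: bottleneck 3, flow now 6.
No augmenting path remains; maximum flow = 6.
By max-flow min-cut, the minimum cut capacity equals the max flow.
In the residual graph, reachable from Depot: {Depot}.
Min-cut edges: Depot→Jct1 (6); capacity 6 = 6.

6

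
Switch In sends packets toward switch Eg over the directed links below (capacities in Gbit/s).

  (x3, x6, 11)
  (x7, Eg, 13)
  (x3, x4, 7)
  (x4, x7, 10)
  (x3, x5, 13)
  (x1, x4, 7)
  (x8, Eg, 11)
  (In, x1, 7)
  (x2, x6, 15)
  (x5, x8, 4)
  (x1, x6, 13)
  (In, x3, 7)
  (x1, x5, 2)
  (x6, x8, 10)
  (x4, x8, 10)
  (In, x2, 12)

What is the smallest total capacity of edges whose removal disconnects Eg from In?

21

Augment In→x1→x4→x7→Eg: bottleneck 7, flow now 7.
Augment In→x2→x6→x8→Eg: bottleneck 10, flow now 17.
Augment In→x3→x4→x7→Eg: bottleneck 3, flow now 20.
Augment In→x3→x4→x8→Eg: bottleneck 1, flow now 21.
No augmenting path remains; maximum flow = 21.
By max-flow min-cut, the minimum cut capacity equals the max flow.
In the residual graph, reachable from In: {In, x1, x2, x3, x4, x5, x6, x8}.
Min-cut edges: x4→x7 (10), x8→Eg (11); capacity 10 + 11 = 21.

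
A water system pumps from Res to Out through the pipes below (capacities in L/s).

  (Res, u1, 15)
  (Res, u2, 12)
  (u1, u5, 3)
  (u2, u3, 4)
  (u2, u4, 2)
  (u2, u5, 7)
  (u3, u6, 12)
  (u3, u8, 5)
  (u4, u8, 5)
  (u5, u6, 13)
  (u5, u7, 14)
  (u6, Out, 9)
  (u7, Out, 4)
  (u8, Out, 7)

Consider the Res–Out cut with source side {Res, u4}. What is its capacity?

Edges leaving {Res, u4}: Res→u1 (15), Res→u2 (12), u4→u8 (5).
Cut capacity = 15 + 12 + 5 = 32.

32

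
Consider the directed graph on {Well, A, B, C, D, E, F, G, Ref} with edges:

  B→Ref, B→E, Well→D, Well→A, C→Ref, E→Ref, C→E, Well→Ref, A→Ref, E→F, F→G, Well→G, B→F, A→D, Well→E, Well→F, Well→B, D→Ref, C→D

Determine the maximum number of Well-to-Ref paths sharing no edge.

Assign every edge capacity 1; by Menger, the answer equals the max flow.
Path Well→Ref (+1); total 1.
Path Well→A→Ref (+1); total 2.
Path Well→B→Ref (+1); total 3.
Path Well→D→Ref (+1); total 4.
Path Well→E→Ref (+1); total 5.
No residual Well→Ref path; max flow = 5.
Certifying cut of size 5: {Well→A, Well→B, Well→D, Well→E, Well→Ref}.

5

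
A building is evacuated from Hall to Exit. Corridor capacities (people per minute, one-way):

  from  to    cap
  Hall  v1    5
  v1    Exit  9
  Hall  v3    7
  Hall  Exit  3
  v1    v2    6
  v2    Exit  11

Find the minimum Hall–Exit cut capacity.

Augment Hall→Exit: bottleneck 3, flow now 3.
Augment Hall→v1→Exit: bottleneck 5, flow now 8.
No augmenting path remains; maximum flow = 8.
By max-flow min-cut, the minimum cut capacity equals the max flow.
In the residual graph, reachable from Hall: {Hall, v3}.
Min-cut edges: Hall→v1 (5), Hall→Exit (3); capacity 5 + 3 = 8.

8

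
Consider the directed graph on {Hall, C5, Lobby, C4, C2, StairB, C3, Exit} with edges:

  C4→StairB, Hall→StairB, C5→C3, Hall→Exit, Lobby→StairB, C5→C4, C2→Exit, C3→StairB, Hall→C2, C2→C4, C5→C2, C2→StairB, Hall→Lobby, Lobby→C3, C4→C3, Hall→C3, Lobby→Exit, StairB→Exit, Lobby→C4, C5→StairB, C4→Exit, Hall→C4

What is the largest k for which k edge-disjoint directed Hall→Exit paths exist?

Assign every edge capacity 1; by Menger, the answer equals the max flow.
Path Hall→Exit (+1); total 1.
Path Hall→Lobby→Exit (+1); total 2.
Path Hall→C4→Exit (+1); total 3.
Path Hall→C2→Exit (+1); total 4.
Path Hall→StairB→Exit (+1); total 5.
No residual Hall→Exit path; max flow = 5.
Certifying cut of size 5: {Hall→C2, Hall→C4, Hall→Exit, Hall→Lobby, StairB→Exit}.

5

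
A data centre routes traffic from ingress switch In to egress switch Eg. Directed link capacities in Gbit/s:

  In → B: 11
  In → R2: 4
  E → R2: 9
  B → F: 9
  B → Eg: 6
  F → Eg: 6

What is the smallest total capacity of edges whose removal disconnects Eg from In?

11

Augment In→B→Eg: bottleneck 6, flow now 6.
Augment In→B→F→Eg: bottleneck 5, flow now 11.
No augmenting path remains; maximum flow = 11.
By max-flow min-cut, the minimum cut capacity equals the max flow.
In the residual graph, reachable from In: {In, R2}.
Min-cut edges: In→B (11); capacity 11 = 11.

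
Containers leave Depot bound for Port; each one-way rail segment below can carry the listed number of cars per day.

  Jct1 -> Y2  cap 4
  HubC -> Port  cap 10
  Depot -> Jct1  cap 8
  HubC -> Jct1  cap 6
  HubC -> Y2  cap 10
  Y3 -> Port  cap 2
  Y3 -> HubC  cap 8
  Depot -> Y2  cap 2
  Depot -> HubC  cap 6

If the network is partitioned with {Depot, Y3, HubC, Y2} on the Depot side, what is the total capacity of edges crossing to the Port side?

26

Edges leaving {Depot, Y3, HubC, Y2}: Depot→Jct1 (8), Y3→Port (2), HubC→Jct1 (6), HubC→Port (10).
Cut capacity = 8 + 2 + 6 + 10 = 26.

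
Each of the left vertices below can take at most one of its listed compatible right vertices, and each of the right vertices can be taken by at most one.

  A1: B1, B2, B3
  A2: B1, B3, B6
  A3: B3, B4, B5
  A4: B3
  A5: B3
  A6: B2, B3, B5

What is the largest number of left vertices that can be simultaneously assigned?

Unit-capacity flow: source→left, listed edges, right→sink; max matching = max flow.
Augmenting path A1→B1 (+1); matched 1.
Augmenting path A2→B3 (+1); matched 2.
Augmenting path A3→B4 (+1); matched 3.
Augmenting path A6→B2 (+1); matched 4.
Augmenting path A4→B3→A2→B6 (+1); matched 5.
No augmenting path remains; maximum matching = 5.
König certificate: {A1, A2, A3, A6, B3} is a vertex cover of size 5 (every listed pair touches it), so no matching can be larger.

5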